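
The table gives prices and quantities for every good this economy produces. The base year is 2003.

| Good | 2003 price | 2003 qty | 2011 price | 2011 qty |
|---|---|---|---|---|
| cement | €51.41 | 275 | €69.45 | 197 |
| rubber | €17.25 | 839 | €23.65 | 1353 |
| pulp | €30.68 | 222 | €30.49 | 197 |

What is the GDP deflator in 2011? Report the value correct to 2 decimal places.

130.82

Nominal GDP 2011 = 69.45·197 + 23.65·1353 + 30.49·197 = 51686.63.
Real GDP 2011 (at 2003 prices) = 51.41·197 + 17.25·1353 + 30.68·197 = 39510.98.
Deflator = Nominal/Real × 100 = 51686.63/39510.98 × 100 = 130.816.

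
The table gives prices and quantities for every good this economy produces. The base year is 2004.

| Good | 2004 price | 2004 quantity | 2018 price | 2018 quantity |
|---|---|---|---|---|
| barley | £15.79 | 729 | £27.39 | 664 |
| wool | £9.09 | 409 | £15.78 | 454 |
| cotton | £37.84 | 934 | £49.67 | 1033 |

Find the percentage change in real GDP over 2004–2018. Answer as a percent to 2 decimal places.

6.19%

Real GDP 2004 = Nominal GDP 2004 = 15.79·729 + 9.09·409 + 37.84·934 = 50571.28.
Real GDP 2018 (at 2004 prices) = 15.79·664 + 9.09·454 + 37.84·1033 = 53700.14.
Real growth = 53700.14/50571.28 − 1 = 0.0619.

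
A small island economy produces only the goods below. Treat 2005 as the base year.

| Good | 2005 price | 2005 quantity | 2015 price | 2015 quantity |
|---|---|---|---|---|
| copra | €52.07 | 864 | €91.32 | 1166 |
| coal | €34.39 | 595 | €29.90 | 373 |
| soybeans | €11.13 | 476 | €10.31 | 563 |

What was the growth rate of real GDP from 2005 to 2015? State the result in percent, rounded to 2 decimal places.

12.80%

Real GDP 2005 = Nominal GDP 2005 = 52.07·864 + 34.39·595 + 11.13·476 = 70748.41.
Real GDP 2015 (at 2005 prices) = 52.07·1166 + 34.39·373 + 11.13·563 = 79807.28.
Real growth = 79807.28/70748.41 − 1 = 0.1280.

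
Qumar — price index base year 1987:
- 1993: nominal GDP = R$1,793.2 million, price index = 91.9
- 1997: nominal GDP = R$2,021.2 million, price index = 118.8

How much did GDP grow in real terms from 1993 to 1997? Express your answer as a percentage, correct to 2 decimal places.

Real GDP 1993 = 1793.2 / 0.919 = 1951.25.
Real GDP 1997 = 2021.2 / 1.188 = 1701.35.
Real growth = 1701.35 / 1951.25 − 1 = -0.1281.

-12.81%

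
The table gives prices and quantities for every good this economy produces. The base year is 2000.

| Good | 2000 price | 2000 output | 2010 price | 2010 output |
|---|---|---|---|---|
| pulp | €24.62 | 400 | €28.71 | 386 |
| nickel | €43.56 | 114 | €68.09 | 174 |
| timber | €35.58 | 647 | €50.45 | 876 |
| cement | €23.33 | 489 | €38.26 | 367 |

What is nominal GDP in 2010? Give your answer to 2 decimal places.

Nominal GDP 2010 = Σ (p_2010 × q_2010) = 28.71·386 + 68.09·174 + 50.45·876 + 38.26·367 = 81165.34.

€81165.34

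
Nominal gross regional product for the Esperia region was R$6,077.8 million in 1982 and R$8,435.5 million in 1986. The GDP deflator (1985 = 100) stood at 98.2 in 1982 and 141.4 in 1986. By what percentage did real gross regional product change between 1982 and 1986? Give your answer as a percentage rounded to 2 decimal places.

-3.61%

Deflate each year: 1982 → 6077.8/0.982 = 6189.21; 1986 → 8435.5/1.414 = 5965.70.
So real gross regional product changed by 5965.70/6189.21 − 1 = -0.0361, i.e. -3.61%.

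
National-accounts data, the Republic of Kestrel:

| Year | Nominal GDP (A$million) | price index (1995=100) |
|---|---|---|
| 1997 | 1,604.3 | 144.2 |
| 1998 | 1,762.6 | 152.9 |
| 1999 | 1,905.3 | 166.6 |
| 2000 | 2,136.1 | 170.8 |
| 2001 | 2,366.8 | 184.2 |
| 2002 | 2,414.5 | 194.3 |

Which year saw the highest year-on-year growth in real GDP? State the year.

1998: real = 1762.6/1.529 = 1152.78; growth vs 1997 (1112.55) = 3.62%.
1999: real = 1905.3/1.666 = 1143.64; growth vs 1998 (1152.78) = -0.79%.
2000: real = 2136.1/1.708 = 1250.64; growth vs 1999 (1143.64) = 9.36%.
2001: real = 2366.8/1.842 = 1284.91; growth vs 2000 (1250.64) = 2.74%.
2002: real = 2414.5/1.943 = 1242.67; growth vs 2001 (1284.91) = -3.29%.

2000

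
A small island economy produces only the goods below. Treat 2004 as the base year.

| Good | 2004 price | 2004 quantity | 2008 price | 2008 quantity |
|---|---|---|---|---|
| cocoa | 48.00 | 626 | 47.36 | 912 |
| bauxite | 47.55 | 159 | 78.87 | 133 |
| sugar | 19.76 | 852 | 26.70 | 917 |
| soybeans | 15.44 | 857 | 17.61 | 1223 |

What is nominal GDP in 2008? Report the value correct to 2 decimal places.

99702.96

Nominal GDP 2008 = Σ (p_2008 × q_2008) = 47.36·912 + 78.87·133 + 26.70·917 + 17.61·1223 = 99702.96.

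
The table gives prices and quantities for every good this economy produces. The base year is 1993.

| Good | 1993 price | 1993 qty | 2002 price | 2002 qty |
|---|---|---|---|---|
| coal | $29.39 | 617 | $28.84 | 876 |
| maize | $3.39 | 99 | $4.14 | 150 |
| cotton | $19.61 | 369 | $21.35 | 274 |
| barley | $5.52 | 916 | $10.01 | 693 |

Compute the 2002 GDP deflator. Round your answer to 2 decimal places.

109.08

Nominal GDP 2002 = 28.84·876 + 4.14·150 + 21.35·274 + 10.01·693 = 38671.67.
Real GDP 2002 (at 1993 prices) = 29.39·876 + 3.39·150 + 19.61·274 + 5.52·693 = 35452.64.
Deflator = Nominal/Real × 100 = 38671.67/35452.64 × 100 = 109.080.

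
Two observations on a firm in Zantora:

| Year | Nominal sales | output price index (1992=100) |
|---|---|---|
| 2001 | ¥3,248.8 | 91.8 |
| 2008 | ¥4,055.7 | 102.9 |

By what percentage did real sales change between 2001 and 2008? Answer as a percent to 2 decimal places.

11.37%

Deflate each year: 2001 → 3248.8/0.918 = 3539.00; 2008 → 4055.7/1.029 = 3941.40.
So real sales changed by 3941.40/3539.00 − 1 = 0.1137, i.e. 11.37%.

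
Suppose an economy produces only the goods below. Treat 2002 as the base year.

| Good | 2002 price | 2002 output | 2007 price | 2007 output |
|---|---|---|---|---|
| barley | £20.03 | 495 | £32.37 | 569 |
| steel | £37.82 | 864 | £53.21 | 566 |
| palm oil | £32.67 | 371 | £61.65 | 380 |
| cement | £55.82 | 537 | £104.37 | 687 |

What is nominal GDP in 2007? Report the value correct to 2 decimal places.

Nominal GDP 2007 = Σ (p_2007 × q_2007) = 32.37·569 + 53.21·566 + 61.65·380 + 104.37·687 = 143664.58.

£143664.58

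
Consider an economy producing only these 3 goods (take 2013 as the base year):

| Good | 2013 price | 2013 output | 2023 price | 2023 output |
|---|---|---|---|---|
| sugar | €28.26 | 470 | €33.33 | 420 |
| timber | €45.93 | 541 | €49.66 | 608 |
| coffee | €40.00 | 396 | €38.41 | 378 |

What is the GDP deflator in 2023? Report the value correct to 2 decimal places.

Nominal GDP 2023 = 33.33·420 + 49.66·608 + 38.41·378 = 58710.86.
Real GDP 2023 (at 2013 prices) = 28.26·420 + 45.93·608 + 40.00·378 = 54914.64.
Deflator = Nominal/Real × 100 = 58710.86/54914.64 × 100 = 106.913.

106.91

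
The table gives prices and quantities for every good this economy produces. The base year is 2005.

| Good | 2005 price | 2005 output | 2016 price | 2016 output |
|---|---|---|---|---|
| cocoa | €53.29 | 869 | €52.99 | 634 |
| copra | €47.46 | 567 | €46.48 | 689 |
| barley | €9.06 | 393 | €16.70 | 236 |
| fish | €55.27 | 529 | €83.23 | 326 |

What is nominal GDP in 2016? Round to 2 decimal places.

Nominal GDP 2016 = Σ (p_2016 × q_2016) = 52.99·634 + 46.48·689 + 16.70·236 + 83.23·326 = 96694.56.

€96694.56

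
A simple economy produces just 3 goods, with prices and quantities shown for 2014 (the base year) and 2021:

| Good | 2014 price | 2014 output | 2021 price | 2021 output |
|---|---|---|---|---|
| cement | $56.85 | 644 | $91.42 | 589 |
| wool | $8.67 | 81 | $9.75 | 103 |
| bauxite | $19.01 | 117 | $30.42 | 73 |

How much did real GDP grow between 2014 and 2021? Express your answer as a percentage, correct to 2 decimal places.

-9.54%

Real GDP 2014 = Nominal GDP 2014 = 56.85·644 + 8.67·81 + 19.01·117 = 39537.84.
Real GDP 2021 (at 2014 prices) = 56.85·589 + 8.67·103 + 19.01·73 = 35765.39.
Real growth = 35765.39/39537.84 − 1 = -0.0954.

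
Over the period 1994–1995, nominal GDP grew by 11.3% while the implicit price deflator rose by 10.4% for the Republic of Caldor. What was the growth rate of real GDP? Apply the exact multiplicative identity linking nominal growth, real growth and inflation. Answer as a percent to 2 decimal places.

0.82%

(1 + g_nom) = (1 + g_real)(1 + π), so g_real = 1.1130 / 1.1040 − 1 = 0.00815.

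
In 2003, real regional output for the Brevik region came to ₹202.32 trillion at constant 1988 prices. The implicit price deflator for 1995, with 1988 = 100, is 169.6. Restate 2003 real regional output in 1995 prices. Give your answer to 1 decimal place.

Real regional output in 1995 prices = Real regional output in 1988 prices × (P_1995/P_1988) = 202.32 × 1.696 = 343.13.

₹343.1 trillion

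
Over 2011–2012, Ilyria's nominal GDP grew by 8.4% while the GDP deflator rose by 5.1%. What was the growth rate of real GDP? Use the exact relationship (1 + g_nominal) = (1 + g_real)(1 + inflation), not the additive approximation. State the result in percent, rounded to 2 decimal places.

3.14%

(1 + g_nom) = (1 + g_real)(1 + π), so g_real = 1.0840 / 1.0510 − 1 = 0.03140.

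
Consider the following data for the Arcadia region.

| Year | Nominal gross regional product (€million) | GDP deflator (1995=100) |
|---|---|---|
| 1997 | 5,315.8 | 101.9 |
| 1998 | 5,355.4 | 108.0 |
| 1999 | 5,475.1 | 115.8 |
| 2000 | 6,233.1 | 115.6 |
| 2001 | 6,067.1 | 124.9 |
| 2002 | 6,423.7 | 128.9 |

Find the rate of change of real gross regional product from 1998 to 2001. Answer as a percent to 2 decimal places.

-2.04%

Real gross regional product 1998 = 5355.4/1.080 = 4958.70.
Real gross regional product 2001 = 6067.1/1.249 = 4857.57.
Change = 4857.57/4958.70 − 1 = -0.0204.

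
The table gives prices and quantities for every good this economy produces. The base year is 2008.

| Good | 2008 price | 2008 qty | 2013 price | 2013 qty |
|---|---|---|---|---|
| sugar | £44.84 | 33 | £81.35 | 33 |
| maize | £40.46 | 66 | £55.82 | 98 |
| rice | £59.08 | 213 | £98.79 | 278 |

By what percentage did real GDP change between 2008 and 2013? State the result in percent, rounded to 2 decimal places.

Real GDP 2008 = Nominal GDP 2008 = 44.84·33 + 40.46·66 + 59.08·213 = 16734.12.
Real GDP 2013 (at 2008 prices) = 44.84·33 + 40.46·98 + 59.08·278 = 21869.04.
Real growth = 21869.04/16734.12 − 1 = 0.3069.

30.69%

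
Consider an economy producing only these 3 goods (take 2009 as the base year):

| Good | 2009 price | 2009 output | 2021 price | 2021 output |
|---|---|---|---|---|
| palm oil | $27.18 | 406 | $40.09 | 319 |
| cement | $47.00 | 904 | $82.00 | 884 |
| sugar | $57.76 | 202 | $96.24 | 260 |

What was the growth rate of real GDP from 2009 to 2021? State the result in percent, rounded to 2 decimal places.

Real GDP 2009 = Nominal GDP 2009 = 27.18·406 + 47.00·904 + 57.76·202 = 65190.60.
Real GDP 2021 (at 2009 prices) = 27.18·319 + 47.00·884 + 57.76·260 = 65236.02.
Real growth = 65236.02/65190.60 − 1 = 0.0007.

0.07%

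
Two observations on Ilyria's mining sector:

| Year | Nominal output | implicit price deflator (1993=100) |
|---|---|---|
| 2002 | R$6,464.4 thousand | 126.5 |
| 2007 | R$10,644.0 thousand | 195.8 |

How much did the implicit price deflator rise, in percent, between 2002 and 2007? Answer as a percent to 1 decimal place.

54.8%

Price-level change = 195.8 / 126.5 − 1 = 0.5478.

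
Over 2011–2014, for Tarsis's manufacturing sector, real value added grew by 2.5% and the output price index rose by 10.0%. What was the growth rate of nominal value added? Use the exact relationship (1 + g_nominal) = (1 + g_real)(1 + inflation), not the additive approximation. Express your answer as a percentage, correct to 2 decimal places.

(1 + g_nom) = (1 + g_real)(1 + π) = 1.0250 × 1.1000 = 1.12750.

12.75%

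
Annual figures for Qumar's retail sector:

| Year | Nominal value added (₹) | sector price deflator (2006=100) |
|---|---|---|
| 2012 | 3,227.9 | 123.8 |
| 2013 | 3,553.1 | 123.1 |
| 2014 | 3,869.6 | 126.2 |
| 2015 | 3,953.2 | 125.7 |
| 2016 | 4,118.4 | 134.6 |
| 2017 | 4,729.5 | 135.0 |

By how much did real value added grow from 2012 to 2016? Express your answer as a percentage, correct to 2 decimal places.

Real value added 2012 = 3227.9/1.238 = 2607.35.
Real value added 2016 = 4118.4/1.346 = 3059.73.
Change = 3059.73/2607.35 − 1 = 0.1735.

17.35%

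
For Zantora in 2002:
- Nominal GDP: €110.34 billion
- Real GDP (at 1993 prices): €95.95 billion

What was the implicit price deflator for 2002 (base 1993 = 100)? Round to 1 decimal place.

115.0

implicit price deflator = (Nominal / Real) × 100 = 110.34 / 95.95 × 100 = 115.00.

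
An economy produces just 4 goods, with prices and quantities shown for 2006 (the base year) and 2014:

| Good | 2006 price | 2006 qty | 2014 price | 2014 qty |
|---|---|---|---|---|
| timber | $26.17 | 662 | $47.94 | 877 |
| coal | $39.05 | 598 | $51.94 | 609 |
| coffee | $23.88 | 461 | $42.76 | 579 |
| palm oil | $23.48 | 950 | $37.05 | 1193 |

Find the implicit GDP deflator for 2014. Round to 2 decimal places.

Nominal GDP 2014 = 47.94·877 + 51.94·609 + 42.76·579 + 37.05·1193 = 142633.53.
Real GDP 2014 (at 2006 prices) = 26.17·877 + 39.05·609 + 23.88·579 + 23.48·1193 = 88570.70.
Deflator = Nominal/Real × 100 = 142633.53/88570.70 × 100 = 161.039.

161.04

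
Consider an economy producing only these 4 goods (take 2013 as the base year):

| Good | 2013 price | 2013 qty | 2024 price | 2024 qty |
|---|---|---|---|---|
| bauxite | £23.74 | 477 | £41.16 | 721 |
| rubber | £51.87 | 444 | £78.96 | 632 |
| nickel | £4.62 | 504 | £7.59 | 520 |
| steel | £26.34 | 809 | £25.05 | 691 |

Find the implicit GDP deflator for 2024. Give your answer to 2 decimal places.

143.03

Nominal GDP 2024 = 41.16·721 + 78.96·632 + 7.59·520 + 25.05·691 = 100835.43.
Real GDP 2024 (at 2013 prices) = 23.74·721 + 51.87·632 + 4.62·520 + 26.34·691 = 70501.72.
Deflator = Nominal/Real × 100 = 100835.43/70501.72 × 100 = 143.025.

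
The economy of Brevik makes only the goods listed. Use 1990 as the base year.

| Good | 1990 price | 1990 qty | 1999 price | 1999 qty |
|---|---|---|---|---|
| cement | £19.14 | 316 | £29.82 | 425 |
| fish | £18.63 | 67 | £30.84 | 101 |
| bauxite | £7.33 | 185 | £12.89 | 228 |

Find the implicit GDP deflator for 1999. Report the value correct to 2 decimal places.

Nominal GDP 1999 = 29.82·425 + 30.84·101 + 12.89·228 = 18727.26.
Real GDP 1999 (at 1990 prices) = 19.14·425 + 18.63·101 + 7.33·228 = 11687.37.
Deflator = Nominal/Real × 100 = 18727.26/11687.37 × 100 = 160.235.

160.24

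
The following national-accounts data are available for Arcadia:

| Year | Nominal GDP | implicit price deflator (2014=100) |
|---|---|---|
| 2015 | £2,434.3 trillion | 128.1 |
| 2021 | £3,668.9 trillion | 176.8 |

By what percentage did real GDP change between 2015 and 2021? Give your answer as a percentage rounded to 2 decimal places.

Real GDP 2015 = 2434.3 / 1.281 = 1900.31.
Real GDP 2021 = 3668.9 / 1.768 = 2075.17.
Real growth = 2075.17 / 1900.31 − 1 = 0.0920.

9.20%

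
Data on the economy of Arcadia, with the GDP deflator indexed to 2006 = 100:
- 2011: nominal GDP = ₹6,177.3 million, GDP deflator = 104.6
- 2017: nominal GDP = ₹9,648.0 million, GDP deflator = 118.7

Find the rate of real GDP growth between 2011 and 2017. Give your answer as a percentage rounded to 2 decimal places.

Deflate each year: 2011 → 6177.3/1.046 = 5905.64; 2017 → 9648.0/1.187 = 8128.05.
So real GDP changed by 8128.05/5905.64 − 1 = 0.3763, i.e. 37.63%.

37.63%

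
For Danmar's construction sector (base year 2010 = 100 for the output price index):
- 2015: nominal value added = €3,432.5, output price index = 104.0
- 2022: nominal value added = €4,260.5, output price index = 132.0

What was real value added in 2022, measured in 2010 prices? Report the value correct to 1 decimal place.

Real value added = Nominal / (output price index/100) = 4260.5 / 1.320 = 3227.65.

€3,227.7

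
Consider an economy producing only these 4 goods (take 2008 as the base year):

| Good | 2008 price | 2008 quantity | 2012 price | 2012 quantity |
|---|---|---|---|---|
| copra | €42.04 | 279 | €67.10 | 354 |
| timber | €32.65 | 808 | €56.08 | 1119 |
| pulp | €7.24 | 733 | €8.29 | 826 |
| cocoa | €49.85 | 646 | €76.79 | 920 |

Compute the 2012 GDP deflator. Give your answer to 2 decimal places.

158.82

Nominal GDP 2012 = 67.10·354 + 56.08·1119 + 8.29·826 + 76.79·920 = 164001.26.
Real GDP 2012 (at 2008 prices) = 42.04·354 + 32.65·1119 + 7.24·826 + 49.85·920 = 103259.75.
Deflator = Nominal/Real × 100 = 164001.26/103259.75 × 100 = 158.824.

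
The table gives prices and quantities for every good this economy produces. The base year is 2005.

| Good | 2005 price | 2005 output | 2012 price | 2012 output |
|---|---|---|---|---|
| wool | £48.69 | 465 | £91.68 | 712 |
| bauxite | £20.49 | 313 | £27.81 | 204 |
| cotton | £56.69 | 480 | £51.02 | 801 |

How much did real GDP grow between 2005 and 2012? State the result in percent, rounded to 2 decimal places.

49.75%

Real GDP 2005 = Nominal GDP 2005 = 48.69·465 + 20.49·313 + 56.69·480 = 56265.42.
Real GDP 2012 (at 2005 prices) = 48.69·712 + 20.49·204 + 56.69·801 = 84255.93.
Real growth = 84255.93/56265.42 − 1 = 0.4975.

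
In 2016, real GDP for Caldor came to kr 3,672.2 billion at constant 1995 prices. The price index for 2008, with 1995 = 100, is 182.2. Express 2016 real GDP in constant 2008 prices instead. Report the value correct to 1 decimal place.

Real GDP in 2008 prices = Real GDP in 1995 prices × (P_2008/P_1995) = 3672.2 × 1.822 = 6690.75.

kr 6,690.7 billion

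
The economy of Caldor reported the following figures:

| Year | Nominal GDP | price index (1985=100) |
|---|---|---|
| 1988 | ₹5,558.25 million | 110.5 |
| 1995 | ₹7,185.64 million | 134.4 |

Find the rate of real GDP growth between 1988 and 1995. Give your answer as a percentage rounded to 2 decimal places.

6.29%

Real GDP 1988 = 5558.25 / 1.105 = 5030.09.
Real GDP 1995 = 7185.64 / 1.344 = 5346.46.
Real growth = 5346.46 / 5030.09 − 1 = 0.0629.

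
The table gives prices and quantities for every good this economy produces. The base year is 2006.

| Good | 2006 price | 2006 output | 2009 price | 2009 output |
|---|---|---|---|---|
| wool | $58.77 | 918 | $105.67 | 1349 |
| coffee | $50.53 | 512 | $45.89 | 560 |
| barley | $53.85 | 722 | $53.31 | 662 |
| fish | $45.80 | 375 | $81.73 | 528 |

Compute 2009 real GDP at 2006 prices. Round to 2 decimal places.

Real GDP 2009 = Σ (p_2006 × q_2009) = 58.77·1349 + 50.53·560 + 53.85·662 + 45.80·528 = 167408.63.

$167408.63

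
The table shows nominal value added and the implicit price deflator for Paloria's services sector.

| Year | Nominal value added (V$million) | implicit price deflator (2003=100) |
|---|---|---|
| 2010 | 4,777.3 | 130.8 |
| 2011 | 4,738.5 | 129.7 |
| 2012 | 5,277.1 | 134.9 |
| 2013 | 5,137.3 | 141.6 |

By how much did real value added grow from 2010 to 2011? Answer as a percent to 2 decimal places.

0.03%

Real value added 2010 = 4777.3/1.308 = 3652.37.
Real value added 2011 = 4738.5/1.297 = 3653.43.
Change = 3653.43/3652.37 − 1 = 0.0003.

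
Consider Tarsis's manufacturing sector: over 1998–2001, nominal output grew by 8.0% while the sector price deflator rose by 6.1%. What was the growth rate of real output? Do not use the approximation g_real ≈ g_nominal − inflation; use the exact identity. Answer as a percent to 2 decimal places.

(1 + g_nom) = (1 + g_real)(1 + π), so g_real = 1.0800 / 1.0610 − 1 = 0.01791.

1.79%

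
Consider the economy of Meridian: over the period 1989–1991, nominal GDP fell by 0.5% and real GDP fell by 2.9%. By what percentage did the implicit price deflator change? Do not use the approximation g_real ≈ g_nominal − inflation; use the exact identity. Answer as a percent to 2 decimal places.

2.47%

(1 + g_nom) = (1 + g_real)(1 + π), so π = 0.9950 / 0.9710 − 1 = 0.02472.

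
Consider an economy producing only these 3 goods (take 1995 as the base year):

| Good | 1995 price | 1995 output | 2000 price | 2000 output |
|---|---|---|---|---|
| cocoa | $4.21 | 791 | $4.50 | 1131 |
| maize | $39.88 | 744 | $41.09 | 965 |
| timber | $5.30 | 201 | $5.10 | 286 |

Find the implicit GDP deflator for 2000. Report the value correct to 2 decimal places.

103.21

Nominal GDP 2000 = 4.50·1131 + 41.09·965 + 5.10·286 = 46199.95.
Real GDP 2000 (at 1995 prices) = 4.21·1131 + 39.88·965 + 5.30·286 = 44761.51.
Deflator = Nominal/Real × 100 = 46199.95/44761.51 × 100 = 103.214.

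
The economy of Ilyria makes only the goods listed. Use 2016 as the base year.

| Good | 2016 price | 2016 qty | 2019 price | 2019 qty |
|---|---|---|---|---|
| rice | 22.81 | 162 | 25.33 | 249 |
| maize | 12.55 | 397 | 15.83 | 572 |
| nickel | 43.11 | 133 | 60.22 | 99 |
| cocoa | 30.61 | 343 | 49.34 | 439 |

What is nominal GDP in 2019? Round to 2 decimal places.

42983.97

Nominal GDP 2019 = Σ (p_2019 × q_2019) = 25.33·249 + 15.83·572 + 60.22·99 + 49.34·439 = 42983.97.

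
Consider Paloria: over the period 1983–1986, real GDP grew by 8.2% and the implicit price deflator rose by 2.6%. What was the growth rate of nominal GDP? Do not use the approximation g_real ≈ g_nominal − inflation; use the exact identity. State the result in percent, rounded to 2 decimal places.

(1 + g_nom) = (1 + g_real)(1 + π) = 1.0820 × 1.0260 = 1.11013.

11.01%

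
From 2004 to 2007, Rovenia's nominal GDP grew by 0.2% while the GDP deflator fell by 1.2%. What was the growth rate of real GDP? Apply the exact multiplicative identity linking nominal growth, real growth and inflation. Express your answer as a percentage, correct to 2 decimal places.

1.42%

(1 + g_nom) = (1 + g_real)(1 + π), so g_real = 1.0020 / 0.9880 − 1 = 0.01417.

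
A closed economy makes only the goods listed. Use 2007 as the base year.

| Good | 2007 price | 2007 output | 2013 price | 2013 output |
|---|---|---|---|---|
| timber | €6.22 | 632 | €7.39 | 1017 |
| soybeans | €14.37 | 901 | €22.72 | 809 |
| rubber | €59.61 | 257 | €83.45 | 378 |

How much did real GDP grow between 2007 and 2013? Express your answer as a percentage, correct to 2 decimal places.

25.73%

Real GDP 2007 = Nominal GDP 2007 = 6.22·632 + 14.37·901 + 59.61·257 = 32198.18.
Real GDP 2013 (at 2007 prices) = 6.22·1017 + 14.37·809 + 59.61·378 = 40483.65.
Real growth = 40483.65/32198.18 − 1 = 0.2573.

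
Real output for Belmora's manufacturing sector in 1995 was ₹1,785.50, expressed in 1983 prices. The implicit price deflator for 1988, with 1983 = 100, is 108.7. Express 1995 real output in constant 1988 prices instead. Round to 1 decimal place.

Real output in 1988 prices = Real output in 1983 prices × (P_1988/P_1983) = 1785.50 × 1.087 = 1940.84.

₹1,940.8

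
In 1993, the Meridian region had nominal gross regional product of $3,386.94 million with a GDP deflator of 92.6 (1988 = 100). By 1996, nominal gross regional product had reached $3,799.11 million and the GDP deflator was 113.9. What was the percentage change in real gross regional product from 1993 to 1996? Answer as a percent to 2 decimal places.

Deflate each year: 1993 → 3386.94/0.926 = 3657.60; 1996 → 3799.11/1.139 = 3335.48.
So real gross regional product changed by 3335.48/3657.60 − 1 = -0.0881, i.e. -8.81%.

-8.81%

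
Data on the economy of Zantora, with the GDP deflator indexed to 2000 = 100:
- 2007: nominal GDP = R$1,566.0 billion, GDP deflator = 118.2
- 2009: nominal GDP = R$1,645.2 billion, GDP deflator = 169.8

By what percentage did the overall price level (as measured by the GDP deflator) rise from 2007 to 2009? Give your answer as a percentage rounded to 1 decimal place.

Price-level change = 169.8 / 118.2 − 1 = 0.4365.

43.7%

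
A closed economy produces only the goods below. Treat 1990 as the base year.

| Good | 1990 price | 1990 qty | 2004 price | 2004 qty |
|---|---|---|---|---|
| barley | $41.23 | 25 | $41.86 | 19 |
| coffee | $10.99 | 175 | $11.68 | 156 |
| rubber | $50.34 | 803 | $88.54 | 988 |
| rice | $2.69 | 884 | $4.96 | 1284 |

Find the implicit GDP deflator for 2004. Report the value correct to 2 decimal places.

Nominal GDP 2004 = 41.86·19 + 11.68·156 + 88.54·988 + 4.96·1284 = 96463.58.
Real GDP 2004 (at 1990 prices) = 41.23·19 + 10.99·156 + 50.34·988 + 2.69·1284 = 55687.69.
Deflator = Nominal/Real × 100 = 96463.58/55687.69 × 100 = 173.222.

173.22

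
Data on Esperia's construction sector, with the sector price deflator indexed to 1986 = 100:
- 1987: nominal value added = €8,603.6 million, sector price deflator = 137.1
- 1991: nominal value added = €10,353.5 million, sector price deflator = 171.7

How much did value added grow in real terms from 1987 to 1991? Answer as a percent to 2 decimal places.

-3.91%

Real value added 1987 = 8603.6 / 1.371 = 6275.42.
Real value added 1991 = 10353.5 / 1.717 = 6029.99.
Real growth = 6029.99 / 6275.42 − 1 = -0.0391.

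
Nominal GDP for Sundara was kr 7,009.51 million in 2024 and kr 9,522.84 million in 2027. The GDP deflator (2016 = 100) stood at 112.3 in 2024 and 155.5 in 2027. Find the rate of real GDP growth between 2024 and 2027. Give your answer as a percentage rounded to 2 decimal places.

Real GDP 2024 = 7009.51 / 1.123 = 6241.77.
Real GDP 2027 = 9522.84 / 1.555 = 6124.01.
Real growth = 6124.01 / 6241.77 − 1 = -0.0189.

-1.89%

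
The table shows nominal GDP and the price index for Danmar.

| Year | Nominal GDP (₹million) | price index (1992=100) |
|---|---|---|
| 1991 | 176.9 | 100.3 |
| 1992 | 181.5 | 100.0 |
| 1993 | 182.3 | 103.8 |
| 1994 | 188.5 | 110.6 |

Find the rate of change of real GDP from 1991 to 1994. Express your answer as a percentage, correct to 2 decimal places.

Real GDP 1991 = 176.9/1.003 = 176.37.
Real GDP 1994 = 188.5/1.106 = 170.43.
Change = 170.43/176.37 − 1 = -0.0337.

-3.37%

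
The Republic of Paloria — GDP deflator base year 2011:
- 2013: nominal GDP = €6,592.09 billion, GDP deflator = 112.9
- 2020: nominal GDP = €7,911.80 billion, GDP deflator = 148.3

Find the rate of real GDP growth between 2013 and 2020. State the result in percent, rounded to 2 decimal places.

Deflate each year: 2013 → 6592.09/1.129 = 5838.88; 2020 → 7911.80/1.483 = 5335.00.
So real GDP changed by 5335.00/5838.88 − 1 = -0.0863, i.e. -8.63%.

-8.63%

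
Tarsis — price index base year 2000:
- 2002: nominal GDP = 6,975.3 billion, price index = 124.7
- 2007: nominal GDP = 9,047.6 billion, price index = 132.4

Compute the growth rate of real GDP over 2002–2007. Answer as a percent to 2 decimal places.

Real GDP 2002 = 6975.3 / 1.247 = 5593.66.
Real GDP 2007 = 9047.6 / 1.324 = 6833.53.
Real growth = 6833.53 / 5593.66 − 1 = 0.2217.

22.17%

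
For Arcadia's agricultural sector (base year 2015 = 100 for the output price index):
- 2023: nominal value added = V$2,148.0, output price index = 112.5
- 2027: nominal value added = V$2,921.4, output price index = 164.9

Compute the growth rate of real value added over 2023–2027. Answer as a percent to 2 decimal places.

-7.21%

Real value added 2023 = 2148.0 / 1.125 = 1909.33.
Real value added 2027 = 2921.4 / 1.649 = 1771.62.
Real growth = 1771.62 / 1909.33 − 1 = -0.0721.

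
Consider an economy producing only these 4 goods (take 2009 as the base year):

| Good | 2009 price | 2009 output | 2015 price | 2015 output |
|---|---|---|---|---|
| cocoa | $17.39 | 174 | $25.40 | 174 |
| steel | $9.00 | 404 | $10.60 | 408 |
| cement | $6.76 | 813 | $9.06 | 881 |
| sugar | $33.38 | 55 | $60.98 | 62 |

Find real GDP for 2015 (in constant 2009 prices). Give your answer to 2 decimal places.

$14722.98

Real GDP 2015 = Σ (p_2009 × q_2015) = 17.39·174 + 9.00·408 + 6.76·881 + 33.38·62 = 14722.98.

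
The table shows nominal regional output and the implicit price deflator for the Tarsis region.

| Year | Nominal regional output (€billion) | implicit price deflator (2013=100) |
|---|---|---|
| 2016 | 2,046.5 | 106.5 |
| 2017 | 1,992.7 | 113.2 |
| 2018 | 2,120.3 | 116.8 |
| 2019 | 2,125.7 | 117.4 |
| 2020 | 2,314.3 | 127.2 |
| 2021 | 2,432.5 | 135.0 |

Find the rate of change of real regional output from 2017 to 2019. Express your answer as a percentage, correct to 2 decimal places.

Real regional output 2017 = 1992.7/1.132 = 1760.34.
Real regional output 2019 = 2125.7/1.174 = 1810.65.
Change = 1810.65/1760.34 − 1 = 0.0286.

2.86%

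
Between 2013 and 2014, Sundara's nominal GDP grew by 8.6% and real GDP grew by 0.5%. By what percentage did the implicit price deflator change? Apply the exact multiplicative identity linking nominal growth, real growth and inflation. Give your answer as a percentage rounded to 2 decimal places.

(1 + g_nom) = (1 + g_real)(1 + π), so π = 1.0860 / 1.0050 − 1 = 0.08060.

8.06%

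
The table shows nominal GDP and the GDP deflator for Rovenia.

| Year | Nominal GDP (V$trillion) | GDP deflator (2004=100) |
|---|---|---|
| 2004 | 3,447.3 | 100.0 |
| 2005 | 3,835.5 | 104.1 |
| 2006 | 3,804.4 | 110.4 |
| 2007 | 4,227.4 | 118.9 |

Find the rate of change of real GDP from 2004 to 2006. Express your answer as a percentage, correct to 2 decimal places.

Real GDP 2004 = 3447.3/1.000 = 3447.30.
Real GDP 2006 = 3804.4/1.104 = 3446.01.
Change = 3446.01/3447.30 − 1 = -0.0004.

-0.04%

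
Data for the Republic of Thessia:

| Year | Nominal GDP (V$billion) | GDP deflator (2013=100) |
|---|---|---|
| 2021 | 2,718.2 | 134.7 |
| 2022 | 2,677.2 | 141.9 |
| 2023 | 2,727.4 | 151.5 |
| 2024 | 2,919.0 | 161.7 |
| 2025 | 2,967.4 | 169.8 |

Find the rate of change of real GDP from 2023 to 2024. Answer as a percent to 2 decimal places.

0.27%

Real GDP 2023 = 2727.4/1.515 = 1800.26.
Real GDP 2024 = 2919.0/1.617 = 1805.19.
Change = 1805.19/1800.26 − 1 = 0.0027.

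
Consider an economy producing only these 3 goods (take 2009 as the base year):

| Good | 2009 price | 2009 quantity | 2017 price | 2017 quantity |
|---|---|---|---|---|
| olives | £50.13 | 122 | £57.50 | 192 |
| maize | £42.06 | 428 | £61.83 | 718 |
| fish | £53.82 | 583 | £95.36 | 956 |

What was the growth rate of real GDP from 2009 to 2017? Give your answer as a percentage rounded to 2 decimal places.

Real GDP 2009 = Nominal GDP 2009 = 50.13·122 + 42.06·428 + 53.82·583 = 55494.60.
Real GDP 2017 (at 2009 prices) = 50.13·192 + 42.06·718 + 53.82·956 = 91275.96.
Real growth = 91275.96/55494.60 − 1 = 0.6448.

64.48%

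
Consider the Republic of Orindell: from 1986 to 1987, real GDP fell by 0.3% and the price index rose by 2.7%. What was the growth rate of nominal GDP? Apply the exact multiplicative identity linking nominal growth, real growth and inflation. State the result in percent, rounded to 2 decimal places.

(1 + g_nom) = (1 + g_real)(1 + π) = 0.9970 × 1.0270 = 1.02392.

2.39%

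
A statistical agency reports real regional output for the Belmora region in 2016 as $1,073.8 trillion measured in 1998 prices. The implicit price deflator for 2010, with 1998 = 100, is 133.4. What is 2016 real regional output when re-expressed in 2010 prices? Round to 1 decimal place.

$1,432.4 trillion

Real regional output in 2010 prices = Real regional output in 1998 prices × (P_2010/P_1998) = 1073.8 × 1.334 = 1432.45.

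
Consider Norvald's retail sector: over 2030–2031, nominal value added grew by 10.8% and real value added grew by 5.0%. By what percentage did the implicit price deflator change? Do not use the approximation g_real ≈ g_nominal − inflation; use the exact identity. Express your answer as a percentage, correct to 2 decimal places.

(1 + g_nom) = (1 + g_real)(1 + π), so π = 1.1080 / 1.0500 − 1 = 0.05524.

5.52%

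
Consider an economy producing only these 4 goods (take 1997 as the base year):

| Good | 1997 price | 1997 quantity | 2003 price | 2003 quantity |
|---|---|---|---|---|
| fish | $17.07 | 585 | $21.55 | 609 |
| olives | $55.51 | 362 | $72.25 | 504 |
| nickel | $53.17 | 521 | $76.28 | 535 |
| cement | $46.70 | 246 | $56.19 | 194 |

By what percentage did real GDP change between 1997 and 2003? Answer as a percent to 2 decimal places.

Real GDP 1997 = Nominal GDP 1997 = 17.07·585 + 55.51·362 + 53.17·521 + 46.70·246 = 69270.34.
Real GDP 2003 (at 1997 prices) = 17.07·609 + 55.51·504 + 53.17·535 + 46.70·194 = 75878.42.
Real growth = 75878.42/69270.34 − 1 = 0.0954.

9.54%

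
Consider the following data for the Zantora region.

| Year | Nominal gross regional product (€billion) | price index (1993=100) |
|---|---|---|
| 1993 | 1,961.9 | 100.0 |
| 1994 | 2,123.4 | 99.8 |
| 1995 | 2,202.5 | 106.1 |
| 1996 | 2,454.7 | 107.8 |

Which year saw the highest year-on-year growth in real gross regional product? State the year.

1994: real = 2123.4/0.998 = 2127.66; growth vs 1993 (1961.90) = 8.45%.
1995: real = 2202.5/1.061 = 2075.87; growth vs 1994 (2127.66) = -2.43%.
1996: real = 2454.7/1.078 = 2277.09; growth vs 1995 (2075.87) = 9.69%.

1996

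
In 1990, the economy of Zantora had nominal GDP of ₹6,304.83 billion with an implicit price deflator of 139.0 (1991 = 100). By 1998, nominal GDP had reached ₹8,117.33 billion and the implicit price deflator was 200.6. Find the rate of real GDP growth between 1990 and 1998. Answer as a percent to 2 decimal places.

Real GDP 1990 = 6304.83 / 1.390 = 4535.85.
Real GDP 1998 = 8117.33 / 2.006 = 4046.53.
Real growth = 4046.53 / 4535.85 − 1 = -0.1079.

-10.79%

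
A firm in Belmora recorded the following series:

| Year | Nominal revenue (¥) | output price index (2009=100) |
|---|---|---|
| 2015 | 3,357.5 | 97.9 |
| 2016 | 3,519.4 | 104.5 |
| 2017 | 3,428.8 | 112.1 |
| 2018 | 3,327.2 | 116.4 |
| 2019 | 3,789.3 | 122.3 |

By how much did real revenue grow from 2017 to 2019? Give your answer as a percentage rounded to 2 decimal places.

Real revenue 2017 = 3428.8/1.121 = 3058.70.
Real revenue 2019 = 3789.3/1.223 = 3098.36.
Change = 3098.36/3058.70 − 1 = 0.0130.

1.30%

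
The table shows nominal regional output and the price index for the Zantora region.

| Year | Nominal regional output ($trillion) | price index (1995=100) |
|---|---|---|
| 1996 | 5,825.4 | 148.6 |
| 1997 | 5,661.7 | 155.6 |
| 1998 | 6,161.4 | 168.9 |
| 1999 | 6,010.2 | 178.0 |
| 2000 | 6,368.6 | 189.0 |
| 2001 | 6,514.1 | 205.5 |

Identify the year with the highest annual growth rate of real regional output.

1998

1997: real = 5661.7/1.556 = 3638.62; growth vs 1996 (3920.19) = -7.18%.
1998: real = 6161.4/1.689 = 3647.96; growth vs 1997 (3638.62) = 0.26%.
1999: real = 6010.2/1.780 = 3376.52; growth vs 1998 (3647.96) = -7.44%.
2000: real = 6368.6/1.890 = 3369.63; growth vs 1999 (3376.52) = -0.20%.
2001: real = 6514.1/2.055 = 3169.88; growth vs 2000 (3369.63) = -5.93%.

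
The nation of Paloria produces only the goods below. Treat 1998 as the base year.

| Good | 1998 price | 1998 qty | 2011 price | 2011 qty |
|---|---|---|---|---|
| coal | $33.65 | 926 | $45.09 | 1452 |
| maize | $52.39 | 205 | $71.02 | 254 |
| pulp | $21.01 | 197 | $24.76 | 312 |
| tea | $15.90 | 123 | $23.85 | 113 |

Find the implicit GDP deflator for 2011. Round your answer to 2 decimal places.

133.20

Nominal GDP 2011 = 45.09·1452 + 71.02·254 + 24.76·312 + 23.85·113 = 93929.93.
Real GDP 2011 (at 1998 prices) = 33.65·1452 + 52.39·254 + 21.01·312 + 15.90·113 = 70518.68.
Deflator = Nominal/Real × 100 = 93929.93/70518.68 × 100 = 133.199.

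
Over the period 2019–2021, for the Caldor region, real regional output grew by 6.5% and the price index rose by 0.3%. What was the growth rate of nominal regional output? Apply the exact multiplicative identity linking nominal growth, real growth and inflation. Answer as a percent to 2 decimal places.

6.82%

(1 + g_nom) = (1 + g_real)(1 + π) = 1.0650 × 1.0030 = 1.06820.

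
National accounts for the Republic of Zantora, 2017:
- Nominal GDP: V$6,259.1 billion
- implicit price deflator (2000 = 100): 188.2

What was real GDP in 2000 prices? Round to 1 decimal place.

V$3,325.8 billion

Real GDP = Nominal / (implicit price deflator/100) = 6259.1 / 1.882 = 3325.77.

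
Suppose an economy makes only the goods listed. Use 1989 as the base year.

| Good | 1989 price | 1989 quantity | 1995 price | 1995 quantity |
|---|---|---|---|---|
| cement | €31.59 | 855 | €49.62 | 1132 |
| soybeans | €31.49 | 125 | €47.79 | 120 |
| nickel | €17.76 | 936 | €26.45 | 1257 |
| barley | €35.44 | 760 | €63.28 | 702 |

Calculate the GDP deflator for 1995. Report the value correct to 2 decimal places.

160.91

Nominal GDP 1995 = 49.62·1132 + 47.79·120 + 26.45·1257 + 63.28·702 = 139574.85.
Real GDP 1995 (at 1989 prices) = 31.59·1132 + 31.49·120 + 17.76·1257 + 35.44·702 = 86741.88.
Deflator = Nominal/Real × 100 = 139574.85/86741.88 × 100 = 160.908.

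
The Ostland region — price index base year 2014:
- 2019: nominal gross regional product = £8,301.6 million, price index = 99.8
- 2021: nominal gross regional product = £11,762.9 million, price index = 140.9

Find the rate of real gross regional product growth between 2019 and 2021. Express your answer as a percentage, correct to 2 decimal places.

Deflate each year: 2019 → 8301.6/0.998 = 8318.24; 2021 → 11762.9/1.409 = 8348.40.
So real gross regional product changed by 8348.40/8318.24 − 1 = 0.0036, i.e. 0.36%.

0.36%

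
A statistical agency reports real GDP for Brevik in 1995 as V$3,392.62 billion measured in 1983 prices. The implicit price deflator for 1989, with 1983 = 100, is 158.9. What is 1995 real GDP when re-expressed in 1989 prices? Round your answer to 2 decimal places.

V$5,390.87 billion

Real GDP in 1989 prices = Real GDP in 1983 prices × (P_1989/P_1983) = 3392.62 × 1.589 = 5390.87.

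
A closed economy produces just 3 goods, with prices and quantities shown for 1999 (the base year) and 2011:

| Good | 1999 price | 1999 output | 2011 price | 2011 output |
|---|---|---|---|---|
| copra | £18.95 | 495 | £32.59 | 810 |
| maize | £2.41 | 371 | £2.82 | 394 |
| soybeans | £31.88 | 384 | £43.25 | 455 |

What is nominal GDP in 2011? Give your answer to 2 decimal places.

Nominal GDP 2011 = Σ (p_2011 × q_2011) = 32.59·810 + 2.82·394 + 43.25·455 = 47187.73.

£47187.73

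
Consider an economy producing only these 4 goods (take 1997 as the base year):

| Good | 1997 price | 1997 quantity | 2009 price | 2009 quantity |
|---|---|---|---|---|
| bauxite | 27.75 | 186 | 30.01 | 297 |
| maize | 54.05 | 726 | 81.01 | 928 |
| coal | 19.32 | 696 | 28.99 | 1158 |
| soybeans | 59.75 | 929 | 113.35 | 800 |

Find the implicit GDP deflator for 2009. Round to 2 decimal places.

162.04

Nominal GDP 2009 = 30.01·297 + 81.01·928 + 28.99·1158 + 113.35·800 = 208340.67.
Real GDP 2009 (at 1997 prices) = 27.75·297 + 54.05·928 + 19.32·1158 + 59.75·800 = 128572.71.
Deflator = Nominal/Real × 100 = 208340.67/128572.71 × 100 = 162.041.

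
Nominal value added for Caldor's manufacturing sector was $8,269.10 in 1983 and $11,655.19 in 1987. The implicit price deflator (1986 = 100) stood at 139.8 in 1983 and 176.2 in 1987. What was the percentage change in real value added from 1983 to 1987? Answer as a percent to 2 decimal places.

Deflate each year: 1983 → 8269.10/1.398 = 5914.95; 1987 → 11655.19/1.762 = 6614.75.
So real value added changed by 6614.75/5914.95 − 1 = 0.1183, i.e. 11.83%.

11.83%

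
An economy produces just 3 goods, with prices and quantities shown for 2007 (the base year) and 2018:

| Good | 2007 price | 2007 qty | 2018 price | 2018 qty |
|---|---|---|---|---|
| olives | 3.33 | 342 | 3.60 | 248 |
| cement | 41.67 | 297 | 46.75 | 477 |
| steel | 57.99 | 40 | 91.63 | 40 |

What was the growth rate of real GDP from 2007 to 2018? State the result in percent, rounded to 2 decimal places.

Real GDP 2007 = Nominal GDP 2007 = 3.33·342 + 41.67·297 + 57.99·40 = 15834.45.
Real GDP 2018 (at 2007 prices) = 3.33·248 + 41.67·477 + 57.99·40 = 23022.03.
Real growth = 23022.03/15834.45 − 1 = 0.4539.

45.39%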